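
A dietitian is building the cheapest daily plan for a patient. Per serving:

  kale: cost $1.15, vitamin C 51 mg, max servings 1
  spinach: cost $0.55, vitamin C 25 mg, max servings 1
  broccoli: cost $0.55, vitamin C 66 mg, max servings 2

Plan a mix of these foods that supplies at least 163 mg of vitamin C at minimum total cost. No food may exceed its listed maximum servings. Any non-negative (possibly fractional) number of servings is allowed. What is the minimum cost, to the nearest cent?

$1.79

Cost per mg of vitamin C: broccoli $0.0083, spinach $0.0220, kale $0.0225.
Take 2 servings of broccoli: +132.0 mg vitamin C for $1.10 (total $1.10, still need 31.0 mg).
Take 1 serving of spinach: +25.0 mg vitamin C for $0.55 (total $1.65, still need 6.0 mg).
Take 0.1176 servings of kale: +6.0 mg vitamin C for $0.14 (total $1.79, still need 0.0 mg).
Greedy by cheapest-per-mg is optimal for a single linear constraint, so the minimum cost is $1.79.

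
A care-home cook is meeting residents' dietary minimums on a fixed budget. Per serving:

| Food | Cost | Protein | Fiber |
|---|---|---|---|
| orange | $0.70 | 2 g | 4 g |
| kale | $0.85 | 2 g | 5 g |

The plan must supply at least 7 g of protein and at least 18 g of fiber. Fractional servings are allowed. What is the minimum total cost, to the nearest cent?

orange only: max(7/2, 18/4) = 4.5 servings → $3.15.
kale only: max(7/2, 18/5) = 3.6 servings → $3.06.
orange + kale: the both-tight solution has a negative serving — not a feasible corner.
So the least-cost plan costs $3.06.

$3.06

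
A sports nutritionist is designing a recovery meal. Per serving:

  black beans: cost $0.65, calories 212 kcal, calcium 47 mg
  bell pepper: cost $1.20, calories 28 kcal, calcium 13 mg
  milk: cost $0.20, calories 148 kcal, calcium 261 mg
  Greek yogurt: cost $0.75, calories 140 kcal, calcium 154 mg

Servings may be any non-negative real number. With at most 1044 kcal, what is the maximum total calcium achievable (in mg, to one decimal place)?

Calcium per kcal: milk 1.764, Greek yogurt 1.1, bell pepper 0.4643, black beans 0.2217.
With no serving limits, spend the whole calories allowance on milk: 1044 kcal / 148 kcal × 261 mg = 1841.1 mg.

1841.1 mg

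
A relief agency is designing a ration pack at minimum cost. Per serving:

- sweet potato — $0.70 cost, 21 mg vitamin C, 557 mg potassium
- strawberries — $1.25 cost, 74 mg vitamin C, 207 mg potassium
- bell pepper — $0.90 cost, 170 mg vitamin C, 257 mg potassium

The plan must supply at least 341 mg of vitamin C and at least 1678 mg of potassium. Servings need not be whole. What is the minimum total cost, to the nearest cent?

Compare the cost at each extreme point of the feasible region.
sweet potato only: max(341/21, 1678/557) = 16.24 servings → $11.37.
strawberries only: max(341/74, 1678/207) = 8.106 servings → $10.13.
bell pepper only: max(341/170, 1678/257) = 6.529 servings → $5.88.
sweet potato + strawberries with both tight: 1.453 servings and 4.196 servings → $6.26.
sweet potato + bell pepper with both tight: 2.213 servings and 1.732 servings → $3.11.
strawberries + bell pepper: the both-tight solution has a negative serving — not a feasible corner.
Cheapest feasible corner: $3.11.

$3.11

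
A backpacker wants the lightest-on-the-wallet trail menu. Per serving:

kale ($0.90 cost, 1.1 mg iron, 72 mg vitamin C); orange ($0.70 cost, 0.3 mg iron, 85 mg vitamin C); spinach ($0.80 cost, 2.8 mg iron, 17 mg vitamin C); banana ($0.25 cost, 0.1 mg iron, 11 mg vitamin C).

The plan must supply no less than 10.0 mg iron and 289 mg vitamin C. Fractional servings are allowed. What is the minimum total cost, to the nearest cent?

Two binding constraints pin down two serving amounts, so the optimal mix uses at most two foods. The candidates are each food alone (scaled to the tighter of iron/vitamin C) and each pair with both constraints tight.
kale only: max(10.0/1.1, 289/72) = 9.091 servings → $8.18.
orange only: max(10.0/0.3, 289/85) = 33.33 servings → $23.33.
spinach only: max(10.0/2.8, 289/17) = 17 servings → $13.60.
banana only: max(10.0/0.1, 289/11) = 100 servings → $25.00.
kale + orange: intersection lies outside the first quadrant.
kale + spinach with both tight: 3.495 servings and 2.198 servings → $4.90.
kale + banana: intersection lies outside the first quadrant.
orange + spinach with both tight: 2.745 servings and 3.277 servings → $4.54.
orange + banana: intersection lies outside the first quadrant.
spinach + banana with both tight: 2.787 servings and 21.97 servings → $7.72.
Cheapest feasible corner: $4.54.

$4.54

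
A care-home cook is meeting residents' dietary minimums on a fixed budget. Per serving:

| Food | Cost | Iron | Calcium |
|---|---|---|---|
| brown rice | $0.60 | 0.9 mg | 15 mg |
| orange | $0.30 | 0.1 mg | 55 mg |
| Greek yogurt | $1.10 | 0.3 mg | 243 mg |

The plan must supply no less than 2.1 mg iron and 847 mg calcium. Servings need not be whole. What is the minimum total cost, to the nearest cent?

$4.47

The cheapest plan sits at a corner of the feasible region — with two constraints it uses at most two foods.
brown rice only: max(2.1/0.9, 847/15) = 56.47 servings → $33.88.
orange only: max(2.1/0.1, 847/55) = 21 servings → $6.30.
Greek yogurt only: max(2.1/0.3, 847/243) = 7 servings → $7.70.
brown rice + orange with both tight: 0.6417 servings and 15.22 servings → $4.95.
brown rice + Greek yogurt with both tight: 1.196 servings and 3.412 servings → $4.47.
orange + Greek yogurt with both targets exact would need a negative amount; discard.
The minimum over all feasible corners is $4.47.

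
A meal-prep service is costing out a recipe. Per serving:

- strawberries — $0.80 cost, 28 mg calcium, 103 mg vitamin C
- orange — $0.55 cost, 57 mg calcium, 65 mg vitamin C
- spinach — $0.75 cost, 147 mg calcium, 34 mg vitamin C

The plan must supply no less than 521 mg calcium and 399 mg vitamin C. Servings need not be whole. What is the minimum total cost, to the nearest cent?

At the optimum either one food covers both requirements or two foods hit both targets exactly; no other combination can be cheaper.
strawberries only: max(521/28, 399/103) = 18.61 servings → $14.89.
orange only: max(521/57, 399/65) = 9.14 servings → $5.03.
spinach only: max(521/147, 399/34) = 11.74 servings → $8.80.
strawberries + orange: the both-tight solution has a negative serving — not a feasible corner.
strawberries + spinach with both tight: 2.885 servings and 2.995 servings → $4.55.
orange + spinach with both tight: 5.375 servings and 1.46 servings → $4.05.
The minimum over all feasible corners is $4.05.

$4.05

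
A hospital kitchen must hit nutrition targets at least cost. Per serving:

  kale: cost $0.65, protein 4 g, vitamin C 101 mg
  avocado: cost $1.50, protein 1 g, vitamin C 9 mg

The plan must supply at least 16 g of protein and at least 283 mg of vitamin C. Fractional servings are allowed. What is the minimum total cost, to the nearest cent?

An LP optimum is at a vertex; with two nutrient constraints at most two foods are used. Check each candidate.
kale only: max(16/4, 283/101) = 4 servings → $2.60.
avocado only: max(16/1, 283/9) = 31.44 servings → $47.17.
kale + avocado with both tight: 2.138 servings and 7.446 servings → $12.56.
The minimum over all feasible corners is $2.60.

$2.60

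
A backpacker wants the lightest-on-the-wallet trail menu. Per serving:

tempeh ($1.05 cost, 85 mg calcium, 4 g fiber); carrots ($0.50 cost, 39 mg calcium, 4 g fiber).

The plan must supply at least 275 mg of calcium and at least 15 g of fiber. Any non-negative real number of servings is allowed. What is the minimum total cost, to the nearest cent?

A basic optimal solution has at most two foods positive. Try each food alone and each pair with both targets met exactly.
tempeh only: max(275/85, 15/4) = 3.75 servings → $3.94.
carrots only: max(275/39, 15/4) = 7.051 servings → $3.53.
tempeh + carrots with both tight: 2.799 servings and 0.9511 servings → $3.41.
So the least-cost plan costs $3.41.

$3.41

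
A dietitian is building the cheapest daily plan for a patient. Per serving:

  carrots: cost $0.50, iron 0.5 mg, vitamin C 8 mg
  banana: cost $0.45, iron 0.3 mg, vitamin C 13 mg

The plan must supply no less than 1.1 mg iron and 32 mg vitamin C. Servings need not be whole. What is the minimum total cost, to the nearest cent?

$1.36

Minimising a linear cost over {iron ≥ 1.1, vitamin C ≥ 32, servings ≥ 0} — the optimum is at a vertex, using one or two foods.
carrots only: max(1.1/0.5, 32/8) = 4 servings → $2.00.
banana only: max(1.1/0.3, 32/13) = 3.667 servings → $1.65.
carrots + banana with both tight: 1.146 servings and 1.756 servings → $1.36.
The minimum over all feasible corners is $1.36.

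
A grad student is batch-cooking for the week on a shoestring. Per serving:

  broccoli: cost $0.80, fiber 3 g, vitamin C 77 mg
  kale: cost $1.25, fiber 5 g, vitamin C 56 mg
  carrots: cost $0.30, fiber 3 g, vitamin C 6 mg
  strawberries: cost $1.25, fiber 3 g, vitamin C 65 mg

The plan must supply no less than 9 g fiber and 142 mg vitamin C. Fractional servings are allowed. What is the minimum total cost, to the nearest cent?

$1.77

The cheapest plan sits at a corner of the feasible region — with two constraints it uses at most two foods.
broccoli only: max(9/3, 142/77) = 3 servings → $2.40.
kale only: max(9/5, 142/56) = 2.536 servings → $3.17.
carrots only: max(9/3, 142/6) = 23.67 servings → $7.10.
strawberries only: max(9/3, 142/65) = 3 servings → $3.75.
broccoli + kale with both tight: 0.9493 servings and 1.23 servings → $2.30.
broccoli + carrots with both tight: 1.746 servings and 1.254 servings → $1.77.
broccoli + strawberries: intersection lies outside the first quadrant.
kale + carrots with both targets exact would need a negative amount; discard.
kale + strawberries with both tight: 1.013 servings and 1.312 servings → $2.91.
carrots + strawberries with both tight: 0.8983 servings and 2.102 servings → $2.90.
Cheapest feasible corner: $1.77.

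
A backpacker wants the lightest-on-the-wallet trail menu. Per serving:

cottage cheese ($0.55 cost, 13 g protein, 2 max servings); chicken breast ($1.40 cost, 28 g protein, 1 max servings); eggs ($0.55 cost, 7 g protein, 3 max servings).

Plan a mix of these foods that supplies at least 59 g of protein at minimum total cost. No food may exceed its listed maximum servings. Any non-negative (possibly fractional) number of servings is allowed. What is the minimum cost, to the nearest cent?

$2.89

Cost per g of protein: cottage cheese $0.0423, chicken breast $0.0500, eggs $0.0786.
Take 2 servings of cottage cheese: +26.0 g protein for $1.10 (total $1.10, still need 33.0 g).
Take 1 serving of chicken breast: +28.0 g protein for $1.40 (total $2.50, still need 5.0 g).
Take 0.7143 servings of eggs: +5.0 g protein for $0.39 (total $2.89, still need 0.0 g).
Filling from the cheapest source first is optimal under one linear minimum: $2.89.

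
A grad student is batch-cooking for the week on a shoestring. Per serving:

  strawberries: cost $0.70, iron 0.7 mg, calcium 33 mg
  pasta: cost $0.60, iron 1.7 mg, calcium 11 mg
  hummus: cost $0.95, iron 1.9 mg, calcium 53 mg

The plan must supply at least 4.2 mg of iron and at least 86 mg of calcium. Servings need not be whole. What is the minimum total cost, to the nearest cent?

At the optimum either one food covers both requirements or two foods hit both targets exactly; no other combination can be cheaper.
strawberries only: max(4.2/0.7, 86/33) = 6 servings → $4.20.
pasta only: max(4.2/1.7, 86/11) = 7.818 servings → $4.69.
hummus only: max(4.2/1.9, 86/53) = 2.211 servings → $2.10.
strawberries + pasta with both tight: 2.066 servings and 1.62 servings → $2.42.
strawberries + hummus with both targets exact would need a negative amount; discard.
pasta + hummus with both tight: 0.8555 servings and 1.445 servings → $1.89.
So the least-cost plan costs $1.89.

$1.89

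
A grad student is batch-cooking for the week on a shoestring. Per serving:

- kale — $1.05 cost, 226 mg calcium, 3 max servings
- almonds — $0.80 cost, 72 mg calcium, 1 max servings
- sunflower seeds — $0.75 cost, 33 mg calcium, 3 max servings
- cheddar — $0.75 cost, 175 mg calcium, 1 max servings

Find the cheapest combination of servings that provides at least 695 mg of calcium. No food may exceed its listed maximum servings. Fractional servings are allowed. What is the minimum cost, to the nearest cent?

Cost per mg of calcium: cheddar $0.0043, kale $0.0046, almonds $0.0111, sunflower seeds $0.0227.
Take 1 serving of cheddar: +175.0 mg calcium for $0.75 (total $0.75, still need 520.0 mg).
Take 2.301 servings of kale: +520.0 mg calcium for $2.42 (total $3.17, still need 0.0 mg).
Greedy by cheapest-per-mg is optimal for a single linear constraint, so the minimum cost is $3.17.

$3.17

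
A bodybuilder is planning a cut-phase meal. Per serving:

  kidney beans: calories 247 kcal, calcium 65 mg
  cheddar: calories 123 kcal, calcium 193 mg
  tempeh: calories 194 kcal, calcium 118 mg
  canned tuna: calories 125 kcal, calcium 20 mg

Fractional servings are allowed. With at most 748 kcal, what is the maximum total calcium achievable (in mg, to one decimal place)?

Calcium per kcal: cheddar 1.569, tempeh 0.6082, kidney beans 0.2632, canned tuna 0.16.
With no serving limits, spend the whole calories allowance on cheddar: 748 kcal / 123 kcal × 193 mg = 1173.7 mg.

1173.7 mg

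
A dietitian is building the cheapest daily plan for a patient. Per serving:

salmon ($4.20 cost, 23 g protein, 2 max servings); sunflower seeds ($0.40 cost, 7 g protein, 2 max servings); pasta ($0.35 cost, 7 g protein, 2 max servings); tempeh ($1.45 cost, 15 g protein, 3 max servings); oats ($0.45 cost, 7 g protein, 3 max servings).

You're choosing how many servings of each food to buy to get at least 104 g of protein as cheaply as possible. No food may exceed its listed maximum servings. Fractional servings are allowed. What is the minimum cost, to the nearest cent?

Cost per g of protein: pasta $0.0500, sunflower seeds $0.0571, oats $0.0643, tempeh $0.0967, salmon $0.1826.
Take 2 servings of pasta: +14.0 g protein for $0.70 (total $0.70, still need 90.0 g).
Take 2 servings of sunflower seeds: +14.0 g protein for $0.80 (total $1.50, still need 76.0 g).
Take 3 servings of oats: +21.0 g protein for $1.35 (total $2.85, still need 55.0 g).
Take 3 servings of tempeh: +45.0 g protein for $4.35 (total $7.20, still need 10.0 g).
Take 0.4348 servings of salmon: +10.0 g protein for $1.83 (total $9.03, still need 0.0 g).
Filling from the cheapest source first is optimal under one linear minimum: $9.03.

$9.03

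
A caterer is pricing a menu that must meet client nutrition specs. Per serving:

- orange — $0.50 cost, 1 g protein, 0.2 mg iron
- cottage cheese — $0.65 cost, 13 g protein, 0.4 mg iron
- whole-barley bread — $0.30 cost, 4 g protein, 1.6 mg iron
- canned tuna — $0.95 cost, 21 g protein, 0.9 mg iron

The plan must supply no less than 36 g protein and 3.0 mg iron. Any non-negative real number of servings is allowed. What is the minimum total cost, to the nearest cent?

Minimising a linear cost over {protein ≥ 36, iron ≥ 3.0, servings ≥ 0} — the optimum is at a vertex, using one or two foods.
orange only: max(36/1, 3.0/0.2) = 36 servings → $18.00.
cottage cheese only: max(36/13, 3.0/0.4) = 7.5 servings → $4.88.
whole-barley bread only: max(36/4, 3.0/1.6) = 9 servings → $2.70.
canned tuna only: max(36/21, 3.0/0.9) = 3.333 servings → $3.17.
orange + cottage cheese with both tight: 11.18 servings and 1.909 servings → $6.83.
orange + whole-barley bread: intersection lies outside the first quadrant.
orange + canned tuna with both tight: 9.273 servings and 1.273 servings → $5.85.
cottage cheese + whole-barley bread with both tight: 2.375 servings and 1.281 servings → $1.93.
cottage cheese + canned tuna: intersection lies outside the first quadrant.
whole-barley bread + canned tuna with both tight: 1.02 servings and 1.52 servings → $1.75.
The minimum over all feasible corners is $1.75.

$1.75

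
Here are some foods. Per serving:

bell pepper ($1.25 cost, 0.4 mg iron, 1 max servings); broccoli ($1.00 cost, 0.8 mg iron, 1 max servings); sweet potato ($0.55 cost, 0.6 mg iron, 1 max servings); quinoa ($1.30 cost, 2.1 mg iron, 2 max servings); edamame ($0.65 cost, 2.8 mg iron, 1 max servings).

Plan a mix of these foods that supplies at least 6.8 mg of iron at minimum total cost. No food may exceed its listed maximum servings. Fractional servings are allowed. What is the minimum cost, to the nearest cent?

Cost per mg of iron: edamame $0.2321, quinoa $0.6190, sweet potato $0.9167, broccoli $1.2500, bell pepper $3.1250.
Take 1 serving of edamame: +2.8 mg iron for $0.65 (total $0.65, still need 4.0 mg).
Take 1.905 servings of quinoa: +4.0 mg iron for $2.48 (total $3.13, still need 0.0 mg).
Filling from the cheapest source first is optimal under one linear minimum: $3.13.

$3.13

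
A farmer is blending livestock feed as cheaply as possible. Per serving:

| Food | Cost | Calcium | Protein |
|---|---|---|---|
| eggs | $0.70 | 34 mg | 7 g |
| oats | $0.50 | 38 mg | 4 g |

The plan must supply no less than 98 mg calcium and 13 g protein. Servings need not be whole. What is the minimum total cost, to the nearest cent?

$1.49

eggs only: max(98/34, 13/7) = 2.882 servings → $2.02.
oats only: max(98/38, 13/4) = 3.25 servings → $1.62.
eggs + oats with both tight: 0.7846 servings and 1.877 servings → $1.49.
So the least-cost plan costs $1.49.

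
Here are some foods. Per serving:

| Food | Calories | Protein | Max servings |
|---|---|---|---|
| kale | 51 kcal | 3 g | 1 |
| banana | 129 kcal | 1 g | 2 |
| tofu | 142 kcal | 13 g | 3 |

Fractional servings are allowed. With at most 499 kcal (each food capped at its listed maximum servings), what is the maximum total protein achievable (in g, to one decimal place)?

Protein per kcal: tofu 0.09155, kale 0.05882, banana 0.007752.
Take 3 servings of tofu: uses 426 kcal, +39.0 g protein (running total 39.0 g).
Take 1 serving of kale: uses 51 kcal, +3.0 g protein (running total 42.0 g).
Take 0.1705 servings of banana: uses 22 kcal, +0.2 g protein (running total 42.2 g).
Filling greedily by protein-per-kcal is optimal for one linear limit, giving 42.2 g.

42.2 g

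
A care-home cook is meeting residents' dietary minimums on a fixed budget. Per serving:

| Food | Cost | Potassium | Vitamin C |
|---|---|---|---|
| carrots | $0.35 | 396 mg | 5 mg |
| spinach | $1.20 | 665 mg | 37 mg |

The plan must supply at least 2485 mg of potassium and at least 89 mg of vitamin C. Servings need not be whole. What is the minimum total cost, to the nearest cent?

$3.43

An LP optimum is at a vertex; with two nutrient constraints at most two foods are used. Check each candidate.
carrots only: max(2485/396, 89/5) = 17.8 servings → $6.23.
spinach only: max(2485/665, 89/37) = 3.737 servings → $4.48.
carrots + spinach with both tight: 2.892 servings and 2.015 servings → $3.43.
So the least-cost plan costs $3.43.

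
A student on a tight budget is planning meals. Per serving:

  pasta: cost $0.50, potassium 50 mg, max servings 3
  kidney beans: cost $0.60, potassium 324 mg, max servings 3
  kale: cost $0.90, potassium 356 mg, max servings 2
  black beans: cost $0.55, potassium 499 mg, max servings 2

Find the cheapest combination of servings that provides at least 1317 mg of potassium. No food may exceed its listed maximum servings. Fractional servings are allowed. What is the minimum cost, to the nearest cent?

$1.69

Cost per mg of potassium: black beans $0.0011, kidney beans $0.0019, kale $0.0025, pasta $0.0100.
Take 2 servings of black beans: +998.0 mg potassium for $1.10 (total $1.10, still need 319.0 mg).
Take 0.9846 servings of kidney beans: +319.0 mg potassium for $0.59 (total $1.69, still need 0.0 mg).
Filling from the cheapest source first is optimal under one linear minimum: $1.69.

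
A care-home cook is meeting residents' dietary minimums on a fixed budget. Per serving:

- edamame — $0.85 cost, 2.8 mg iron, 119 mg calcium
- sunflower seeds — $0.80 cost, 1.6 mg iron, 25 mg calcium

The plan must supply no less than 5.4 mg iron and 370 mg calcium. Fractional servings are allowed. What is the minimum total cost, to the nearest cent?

$2.64

With two linear requirements the optimum uses one or two foods; enumerate the corners.
edamame only: max(5.4/2.8, 370/119) = 3.109 servings → $2.64.
sunflower seeds only: max(5.4/1.6, 370/25) = 14.8 servings → $11.84.
edamame + sunflower seeds: intersection lies outside the first quadrant.
Cheapest feasible corner: $2.64.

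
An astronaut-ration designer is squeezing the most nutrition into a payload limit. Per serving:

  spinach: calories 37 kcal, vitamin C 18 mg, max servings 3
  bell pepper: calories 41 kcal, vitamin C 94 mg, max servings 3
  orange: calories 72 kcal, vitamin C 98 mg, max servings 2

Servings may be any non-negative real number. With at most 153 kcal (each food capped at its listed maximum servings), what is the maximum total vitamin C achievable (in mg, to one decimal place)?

322.8 mg

Vitamin C per kcal: bell pepper 2.293, orange 1.361, spinach 0.4865.
Take 3 servings of bell pepper: uses 123 kcal, +282.0 mg vitamin C (running total 282.0 mg).
Take 0.4167 servings of orange: uses 30 kcal, +40.8 mg vitamin C (running total 322.8 mg).
Greedy by best ratio exhausts the calories allowance optimally: 322.8 mg.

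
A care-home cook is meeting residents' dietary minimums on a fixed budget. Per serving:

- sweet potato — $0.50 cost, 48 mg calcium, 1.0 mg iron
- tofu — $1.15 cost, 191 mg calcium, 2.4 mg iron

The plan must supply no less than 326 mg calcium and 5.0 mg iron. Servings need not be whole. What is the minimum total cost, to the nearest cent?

An LP optimum is at a vertex; with two nutrient constraints at most two foods are used. Check each candidate.
sweet potato only: max(326/48, 5.0/1.0) = 6.792 servings → $3.40.
tofu only: max(326/191, 5.0/2.4) = 2.083 servings → $2.40.
sweet potato + tofu with both tight: 2.277 servings and 1.135 servings → $2.44.
The minimum over all feasible corners is $2.40.

$2.40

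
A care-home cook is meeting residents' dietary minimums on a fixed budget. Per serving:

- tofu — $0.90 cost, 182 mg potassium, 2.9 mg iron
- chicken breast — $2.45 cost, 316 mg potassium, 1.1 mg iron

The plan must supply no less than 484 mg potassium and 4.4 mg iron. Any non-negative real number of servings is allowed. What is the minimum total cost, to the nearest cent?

$2.39

A basic optimal solution has at most two foods positive. Try each food alone and each pair with both targets met exactly.
tofu only: max(484/182, 4.4/2.9) = 2.659 servings → $2.39.
chicken breast only: max(484/316, 4.4/1.1) = 4 servings → $9.80.
tofu + chicken breast with both tight: 1.198 servings and 0.8417 servings → $3.14.
The minimum over all feasible corners is $2.39.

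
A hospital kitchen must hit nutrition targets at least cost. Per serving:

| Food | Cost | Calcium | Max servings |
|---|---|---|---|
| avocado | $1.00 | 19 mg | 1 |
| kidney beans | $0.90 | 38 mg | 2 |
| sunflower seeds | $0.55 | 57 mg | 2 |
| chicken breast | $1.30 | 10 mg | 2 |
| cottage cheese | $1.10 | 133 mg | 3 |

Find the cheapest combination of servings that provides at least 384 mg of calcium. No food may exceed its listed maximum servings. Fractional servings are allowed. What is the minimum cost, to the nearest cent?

$3.18

Cost per mg of calcium: cottage cheese $0.0083, sunflower seeds $0.0096, kidney beans $0.0237, avocado $0.0526, chicken breast $0.1300.
Take 2.887 servings of cottage cheese: +384.0 mg calcium for $3.18 (total $3.18, still need 0.0 mg).
Greedy by cheapest-per-mg is optimal for a single linear constraint, so the minimum cost is $3.18.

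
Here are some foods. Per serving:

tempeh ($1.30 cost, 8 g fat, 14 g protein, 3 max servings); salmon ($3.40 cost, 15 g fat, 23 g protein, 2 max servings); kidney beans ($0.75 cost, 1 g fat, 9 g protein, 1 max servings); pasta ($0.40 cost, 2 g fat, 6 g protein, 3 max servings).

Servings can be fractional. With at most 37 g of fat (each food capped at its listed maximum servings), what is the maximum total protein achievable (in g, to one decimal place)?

78.2 g

Protein per g fat: kidney beans 9, pasta 3, tempeh 1.75, salmon 1.533.
Take 1 serving of kidney beans: uses 1 g fat, +9.0 g protein (running total 9.0 g).
Take 3 servings of pasta: uses 6 g fat, +18.0 g protein (running total 27.0 g).
Take 3 servings of tempeh: uses 24 g fat, +42.0 g protein (running total 69.0 g).
Take 0.4 servings of salmon: uses 6 g fat, +9.2 g protein (running total 78.2 g).
Greedy by best ratio exhausts the fat allowance optimally: 78.2 g.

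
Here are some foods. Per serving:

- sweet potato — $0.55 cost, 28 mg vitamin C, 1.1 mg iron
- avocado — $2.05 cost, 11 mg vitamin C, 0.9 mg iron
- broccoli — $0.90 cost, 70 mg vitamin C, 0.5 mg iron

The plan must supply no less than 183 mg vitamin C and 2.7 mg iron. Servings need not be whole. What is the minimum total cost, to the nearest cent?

$2.65

Minimising a linear cost over {vitamin C ≥ 183, iron ≥ 2.7, servings ≥ 0} — the optimum is at a vertex, using one or two foods.
sweet potato only: max(183/28, 2.7/1.1) = 6.536 servings → $3.59.
avocado only: max(183/11, 2.7/0.9) = 16.64 servings → $34.10.
broccoli only: max(183/70, 2.7/0.5) = 5.4 servings → $4.86.
sweet potato + avocado: intersection lies outside the first quadrant.
sweet potato + broccoli with both tight: 1.548 servings and 1.995 servings → $2.65.
avocado + broccoli with both tight: 1.696 servings and 2.348 servings → $5.59.
The minimum over all feasible corners is $2.65.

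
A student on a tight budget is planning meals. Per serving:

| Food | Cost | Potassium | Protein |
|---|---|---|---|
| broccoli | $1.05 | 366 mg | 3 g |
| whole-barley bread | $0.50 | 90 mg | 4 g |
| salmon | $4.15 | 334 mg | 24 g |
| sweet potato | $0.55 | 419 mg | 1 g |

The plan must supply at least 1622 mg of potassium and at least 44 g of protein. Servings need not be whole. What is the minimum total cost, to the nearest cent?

With two linear requirements the optimum uses one or two foods; enumerate the corners.
broccoli only: max(1622/366, 44/3) = 14.67 servings → $15.40.
whole-barley bread only: max(1622/90, 44/4) = 18.02 servings → $9.01.
salmon only: max(1622/334, 44/24) = 4.856 servings → $20.15.
sweet potato only: max(1622/419, 44/1) = 44 servings → $24.20.
broccoli + whole-barley bread with both tight: 2.117 servings and 9.412 servings → $6.93.
broccoli + salmon with both tight: 3.114 servings and 1.444 servings → $9.26.
broccoli + sweet potato: the both-tight solution has a negative serving — not a feasible corner.
whole-barley bread + salmon: intersection lies outside the first quadrant.
whole-barley bread + sweet potato with both tight: 10.6 servings and 1.594 servings → $6.18.
salmon + sweet potato with both tight: 1.729 servings and 2.492 servings → $8.55.
Cheapest feasible corner: $6.18.

$6.18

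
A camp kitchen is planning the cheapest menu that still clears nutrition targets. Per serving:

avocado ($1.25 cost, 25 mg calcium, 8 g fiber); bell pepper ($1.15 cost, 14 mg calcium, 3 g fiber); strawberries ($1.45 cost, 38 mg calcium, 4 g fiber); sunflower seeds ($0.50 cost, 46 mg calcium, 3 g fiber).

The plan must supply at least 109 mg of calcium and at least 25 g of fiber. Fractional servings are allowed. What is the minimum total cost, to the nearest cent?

The cheapest plan sits at a corner of the feasible region — with two constraints it uses at most two foods.
avocado only: max(109/25, 25/8) = 4.36 servings → $5.45.
bell pepper only: max(109/14, 25/3) = 8.333 servings → $9.58.
strawberries only: max(109/38, 25/4) = 6.25 servings → $9.06.
sunflower seeds only: max(109/46, 25/3) = 8.333 servings → $4.17.
avocado + bell pepper with both tight: 0.6216 servings and 6.676 servings → $8.45.
avocado + strawberries with both tight: 2.52 servings and 1.211 servings → $4.91.
avocado + sunflower seeds with both tight: 2.809 servings and 0.843 servings → $3.93.
bell pepper + strawberries: intersection lies outside the first quadrant.
bell pepper + sunflower seeds: intersection lies outside the first quadrant.
strawberries + sunflower seeds: intersection lies outside the first quadrant.
Cheapest feasible corner: $3.93.

$3.93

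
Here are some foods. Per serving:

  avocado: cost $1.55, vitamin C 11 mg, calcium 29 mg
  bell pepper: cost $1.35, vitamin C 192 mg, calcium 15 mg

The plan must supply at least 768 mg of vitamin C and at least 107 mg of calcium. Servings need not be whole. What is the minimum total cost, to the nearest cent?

A basic optimal solution has at most two foods positive. Try each food alone and each pair with both targets met exactly.
avocado only: max(768/11, 107/29) = 69.82 servings → $108.22.
bell pepper only: max(768/192, 107/15) = 7.133 servings → $9.63.
avocado + bell pepper with both tight: 1.67 servings and 3.904 servings → $7.86.
The minimum over all feasible corners is $7.86.

$7.86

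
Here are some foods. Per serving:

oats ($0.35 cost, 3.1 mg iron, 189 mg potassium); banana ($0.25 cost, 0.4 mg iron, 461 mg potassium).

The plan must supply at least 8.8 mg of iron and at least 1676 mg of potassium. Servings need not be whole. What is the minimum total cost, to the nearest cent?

The cheapest plan sits at a corner of the feasible region — with two constraints it uses at most two foods.
oats only: max(8.8/3.1, 1676/189) = 8.868 servings → $3.10.
banana only: max(8.8/0.4, 1676/461) = 22 servings → $5.50.
oats + banana with both tight: 2.502 servings and 2.61 servings → $1.53.
The minimum over all feasible corners is $1.53.

$1.53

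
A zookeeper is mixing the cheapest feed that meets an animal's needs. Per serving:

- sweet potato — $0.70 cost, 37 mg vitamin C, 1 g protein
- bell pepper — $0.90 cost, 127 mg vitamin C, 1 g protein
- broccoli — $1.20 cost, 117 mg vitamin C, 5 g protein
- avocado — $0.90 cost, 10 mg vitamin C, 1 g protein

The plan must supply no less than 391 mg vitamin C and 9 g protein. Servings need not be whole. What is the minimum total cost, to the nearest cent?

sweet potato only: max(391/37, 9/1) = 10.57 servings → $7.40.
bell pepper only: max(391/127, 9/1) = 9 servings → $8.10.
broccoli only: max(391/117, 9/5) = 3.342 servings → $4.01.
avocado only: max(391/10, 9/1) = 39.1 servings → $35.19.
sweet potato + bell pepper with both tight: 8.356 servings and 0.6444 servings → $6.43.
sweet potato + broccoli with both targets exact would need a negative amount; discard.
sweet potato + avocado: the both-tight solution has a negative serving — not a feasible corner.
bell pepper + broccoli with both tight: 1.741 servings and 1.452 servings → $3.31.
bell pepper + avocado with both tight: 2.573 servings and 6.427 servings → $8.10.
broccoli + avocado: the both-tight solution has a negative serving — not a feasible corner.
Cheapest feasible corner: $3.31.

$3.31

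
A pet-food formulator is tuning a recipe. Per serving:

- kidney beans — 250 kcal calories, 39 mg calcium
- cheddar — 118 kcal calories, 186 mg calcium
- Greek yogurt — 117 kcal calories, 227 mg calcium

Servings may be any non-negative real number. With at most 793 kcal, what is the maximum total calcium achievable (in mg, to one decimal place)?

Calcium per kcal: Greek yogurt 1.94, cheddar 1.576, kidney beans 0.156.
With no serving limits, spend the whole calories allowance on Greek yogurt: 793 kcal / 117 kcal × 227 mg = 1538.6 mg.

1538.6 mg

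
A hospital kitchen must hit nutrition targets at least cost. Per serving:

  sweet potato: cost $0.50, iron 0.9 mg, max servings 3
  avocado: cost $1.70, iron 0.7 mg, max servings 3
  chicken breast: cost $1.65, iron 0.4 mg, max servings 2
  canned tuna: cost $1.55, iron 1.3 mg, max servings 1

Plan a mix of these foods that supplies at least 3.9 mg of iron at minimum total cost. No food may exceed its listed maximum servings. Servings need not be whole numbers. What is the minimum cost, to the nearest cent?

$2.93

Cost per mg of iron: sweet potato $0.5556, canned tuna $1.1923, avocado $2.4286, chicken breast $4.1250.
Take 3 servings of sweet potato: +2.7 mg iron for $1.50 (total $1.50, still need 1.2 mg).
Take 0.9231 servings of canned tuna: +1.2 mg iron for $1.43 (total $2.93, still need 0.0 mg).
Greedy by cheapest-per-mg is optimal for a single linear constraint, so the minimum cost is $2.93.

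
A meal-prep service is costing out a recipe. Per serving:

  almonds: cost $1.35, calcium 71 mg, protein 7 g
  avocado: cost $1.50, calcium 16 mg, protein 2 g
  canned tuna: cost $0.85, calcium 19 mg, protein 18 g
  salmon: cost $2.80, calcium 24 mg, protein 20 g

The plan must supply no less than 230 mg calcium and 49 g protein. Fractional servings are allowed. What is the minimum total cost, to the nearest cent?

$5.17

almonds only: max(230/71, 49/7) = 7 servings → $9.45.
avocado only: max(230/16, 49/2) = 24.5 servings → $36.75.
canned tuna only: max(230/19, 49/18) = 12.11 servings → $10.29.
salmon only: max(230/24, 49/20) = 9.583 servings → $26.83.
almonds + avocado: the both-tight solution has a negative serving — not a feasible corner.
almonds + canned tuna with both tight: 2.803 servings and 1.632 servings → $5.17.
almonds + salmon with both tight: 2.735 servings and 1.493 servings → $7.87.
avocado + canned tuna with both tight: 12.84 servings and 1.296 servings → $20.36.
avocado + salmon with both tight: 12.59 servings and 1.191 servings → $22.22.
canned tuna + salmon: the both-tight solution has a negative serving — not a feasible corner.
Cheapest feasible corner: $5.17.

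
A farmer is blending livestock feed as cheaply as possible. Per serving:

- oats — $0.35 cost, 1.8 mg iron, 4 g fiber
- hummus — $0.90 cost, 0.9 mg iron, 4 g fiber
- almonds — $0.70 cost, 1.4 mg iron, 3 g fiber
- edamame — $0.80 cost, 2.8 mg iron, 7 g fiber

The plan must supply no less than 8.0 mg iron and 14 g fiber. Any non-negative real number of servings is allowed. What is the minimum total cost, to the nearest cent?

An LP optimum is at a vertex; with two nutrient constraints at most two foods are used. Check each candidate.
oats only: max(8.0/1.8, 14/4) = 4.444 servings → $1.56.
hummus only: max(8.0/0.9, 14/4) = 8.889 servings → $8.00.
almonds only: max(8.0/1.4, 14/3) = 5.714 servings → $4.00.
edamame only: max(8.0/2.8, 14/7) = 2.857 servings → $2.29.
oats + hummus: intersection lies outside the first quadrant.
oats + almonds: intersection lies outside the first quadrant.
oats + edamame: the both-tight solution has a negative serving — not a feasible corner.
hummus + almonds: intersection lies outside the first quadrant.
hummus + edamame: the both-tight solution has a negative serving — not a feasible corner.
almonds + edamame: the both-tight solution has a negative serving — not a feasible corner.
Cheapest feasible corner: $1.56.

$1.56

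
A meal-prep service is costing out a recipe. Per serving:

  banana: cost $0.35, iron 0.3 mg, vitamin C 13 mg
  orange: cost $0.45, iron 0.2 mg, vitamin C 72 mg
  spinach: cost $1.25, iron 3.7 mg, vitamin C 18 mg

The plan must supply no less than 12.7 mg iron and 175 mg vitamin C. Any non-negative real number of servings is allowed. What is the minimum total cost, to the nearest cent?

Two binding constraints pin down two serving amounts, so the optimal mix uses at most two foods. The candidates are each food alone (scaled to the tighter of iron/vitamin C) and each pair with both constraints tight.
banana only: max(12.7/0.3, 175/13) = 42.33 servings → $14.82.
orange only: max(12.7/0.2, 175/72) = 63.5 servings → $28.57.
spinach only: max(12.7/3.7, 175/18) = 9.722 servings → $12.15.
banana + orange with both targets exact would need a negative amount; discard.
banana + spinach with both tight: 9.81 servings and 2.637 servings → $6.73.
orange + spinach with both tight: 1.594 servings and 3.346 servings → $4.90.
Cheapest feasible corner: $4.90.

$4.90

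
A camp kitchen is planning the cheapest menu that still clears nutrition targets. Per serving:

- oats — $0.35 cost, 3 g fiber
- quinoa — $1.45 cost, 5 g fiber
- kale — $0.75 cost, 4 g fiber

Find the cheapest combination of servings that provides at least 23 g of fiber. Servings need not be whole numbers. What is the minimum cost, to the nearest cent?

Cost per g of fiber: oats $0.1167, kale $0.1875, quinoa $0.2900.
With no serving limits, use only oats: 23 g / 3 g = 7.667 servings × $0.35 = $2.68.

$2.68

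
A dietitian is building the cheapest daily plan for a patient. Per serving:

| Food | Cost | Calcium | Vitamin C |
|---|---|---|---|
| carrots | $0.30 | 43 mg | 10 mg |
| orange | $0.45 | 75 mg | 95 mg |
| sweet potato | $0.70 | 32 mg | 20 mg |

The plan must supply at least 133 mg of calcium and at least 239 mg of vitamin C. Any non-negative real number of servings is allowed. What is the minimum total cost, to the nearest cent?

$1.13

A basic optimal solution has at most two foods positive. Try each food alone and each pair with both targets met exactly.
carrots only: max(133/43, 239/10) = 23.9 servings → $7.17.
orange only: max(133/75, 239/95) = 2.516 servings → $1.13.
sweet potato only: max(133/32, 239/20) = 11.95 servings → $8.37.
carrots + orange with both targets exact would need a negative amount; discard.
carrots + sweet potato with both targets exact would need a negative amount; discard.
orange + sweet potato: the both-tight solution has a negative serving — not a feasible corner.
So the least-cost plan costs $1.13.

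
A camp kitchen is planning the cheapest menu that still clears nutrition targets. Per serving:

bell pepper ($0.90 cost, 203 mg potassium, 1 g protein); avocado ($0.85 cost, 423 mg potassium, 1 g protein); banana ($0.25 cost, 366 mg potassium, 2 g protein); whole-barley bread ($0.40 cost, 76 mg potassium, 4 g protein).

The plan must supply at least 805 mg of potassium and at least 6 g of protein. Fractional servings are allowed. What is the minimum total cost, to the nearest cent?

$0.71

An LP optimum is at a vertex; with two nutrient constraints at most two foods are used. Check each candidate.
bell pepper only: max(805/203, 6/1) = 6 servings → $5.40.
avocado only: max(805/423, 6/1) = 6 servings → $5.10.
banana only: max(805/366, 6/2) = 3 servings → $0.75.
whole-barley bread only: max(805/76, 6/4) = 10.59 servings → $4.24.
bell pepper + avocado: the both-tight solution has a negative serving — not a feasible corner.
bell pepper + banana: the both-tight solution has a negative serving — not a feasible corner.
bell pepper + whole-barley bread with both tight: 3.755 servings and 0.5611 servings → $3.60.
avocado + banana with both targets exact would need a negative amount; discard.
avocado + whole-barley bread with both tight: 1.71 servings and 1.072 servings → $1.88.
banana + whole-barley bread with both tight: 2.107 servings and 0.4466 servings → $0.71.
Cheapest feasible corner: $0.71.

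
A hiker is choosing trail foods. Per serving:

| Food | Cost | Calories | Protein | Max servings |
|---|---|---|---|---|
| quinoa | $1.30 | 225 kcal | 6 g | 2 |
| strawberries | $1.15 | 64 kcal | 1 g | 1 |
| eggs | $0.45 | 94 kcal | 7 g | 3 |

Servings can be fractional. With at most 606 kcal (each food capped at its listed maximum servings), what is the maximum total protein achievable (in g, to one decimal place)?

29.6 g

Protein per kcal: eggs 0.07447, quinoa 0.02667, strawberries 0.01562.
Take 3 servings of eggs: uses 282 kcal, +21.0 g protein (running total 21.0 g).
Take 1.44 servings of quinoa: uses 324 kcal, +8.6 g protein (running total 29.6 g).
Greedy by best ratio exhausts the calories allowance optimally: 29.6 g.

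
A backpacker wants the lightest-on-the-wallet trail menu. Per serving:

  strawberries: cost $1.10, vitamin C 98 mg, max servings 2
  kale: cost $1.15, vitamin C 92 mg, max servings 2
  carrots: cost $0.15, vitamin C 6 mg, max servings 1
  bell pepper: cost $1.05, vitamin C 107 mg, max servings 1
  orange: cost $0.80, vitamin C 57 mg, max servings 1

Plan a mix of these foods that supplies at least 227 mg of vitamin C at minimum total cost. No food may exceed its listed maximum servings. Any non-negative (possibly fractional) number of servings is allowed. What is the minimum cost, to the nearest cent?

$2.40

Cost per mg of vitamin C: bell pepper $0.0098, strawberries $0.0112, kale $0.0125, orange $0.0140, carrots $0.0250.
Take 1 serving of bell pepper: +107.0 mg vitamin C for $1.05 (total $1.05, still need 120.0 mg).
Take 1.224 servings of strawberries: +120.0 mg vitamin C for $1.35 (total $2.40, still need 0.0 mg).
Greedy by cheapest-per-mg is optimal for a single linear constraint, so the minimum cost is $2.40.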